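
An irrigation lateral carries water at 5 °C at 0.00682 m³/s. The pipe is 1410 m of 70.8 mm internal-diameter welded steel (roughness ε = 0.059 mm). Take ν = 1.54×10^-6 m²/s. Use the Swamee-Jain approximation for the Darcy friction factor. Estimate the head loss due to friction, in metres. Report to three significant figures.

V = 4Q/(πD²) = 4·0.00682/(π·0.0708²) = 1.732 m/s
Re = VD/ν = 1.732·0.0708/1.54×10^-6 = 7.96×10^4 → turbulent
ε/D = 0.059/70.8 = 8.33×10^-4
Swamee-Jain: f = 0.02229
h_f = f(L/D)V²/(2g) = 0.02229·(1410/0.0708)·1.732²/(2·9.81) = 67.91 m

h_f ≈ 67.9 m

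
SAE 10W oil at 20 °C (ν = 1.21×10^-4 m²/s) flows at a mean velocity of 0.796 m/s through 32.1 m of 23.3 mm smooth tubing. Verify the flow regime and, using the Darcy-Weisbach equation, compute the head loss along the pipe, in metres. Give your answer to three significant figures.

Re = VD/ν = 0.796·0.02330/1.21×10^-4 = 153 → laminar (Re < 2300)
f = 64/Re = 0.4175
h_f = f(L/D)V²/(2g) = 0.4175·(32.1/0.02330)·0.796²/(2·9.81) = 18.58 m

h_f ≈ 18.6 m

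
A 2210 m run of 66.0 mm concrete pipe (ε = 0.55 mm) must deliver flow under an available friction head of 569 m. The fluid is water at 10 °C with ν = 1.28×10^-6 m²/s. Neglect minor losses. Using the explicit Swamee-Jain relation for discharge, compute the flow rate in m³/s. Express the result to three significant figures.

Swamee-Jain (Type II): Q = -0.965·√(gD⁵h_f/L)·ln[ε/(3.7D) + √(3.17ν²L/(gD³h_f))]
√(gD⁵h_f/L) = √(9.81·0.0660⁵·569/2210) = 0.001779
ε/(3.7D) = 0.00225; √(3.17ν²L/(gD³h_f)) = 8.46×10^-5
Q = -0.965·0.001779·ln(0.002337) = 0.01040 m³/s
Check: V = 3.04 m/s, Re = 1.57×10^5, f = 0.03629, h_f = 572 m ≈ 569 m ✓

Q ≈ 0.0104 m³/s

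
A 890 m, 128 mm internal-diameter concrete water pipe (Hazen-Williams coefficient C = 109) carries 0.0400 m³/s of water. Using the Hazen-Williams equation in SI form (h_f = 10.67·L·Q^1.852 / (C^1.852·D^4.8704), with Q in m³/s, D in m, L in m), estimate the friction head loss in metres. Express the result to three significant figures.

h_f ≈ 91.9 m

h_f = 10.67·890·0.0400^1.852 / (109^1.852·0.128^4.8704) = 91.94 m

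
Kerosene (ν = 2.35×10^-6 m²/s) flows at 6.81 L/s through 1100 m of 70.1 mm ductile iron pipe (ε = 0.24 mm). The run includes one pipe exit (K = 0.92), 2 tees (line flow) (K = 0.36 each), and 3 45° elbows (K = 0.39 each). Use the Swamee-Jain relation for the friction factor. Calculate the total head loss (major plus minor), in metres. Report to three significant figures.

H_L ≈ 74.3 m

V = 4Q/(πD²) = 1.764 m/s; V²/2g = 0.1587 m
Re = 5.26×10^4, ε/D = 0.00342 → f = 0.02965 (Swamee-Jain)
Major: h_f = f(L/D)·V²/2g = 0.02965·15692·0.1587 = 73.84 m
Minor: ΣK = 2.81; h_m = ΣK·V²/2g = 0.4459 m
Total H_L = 73.84 + 0.4459 = 74.29 m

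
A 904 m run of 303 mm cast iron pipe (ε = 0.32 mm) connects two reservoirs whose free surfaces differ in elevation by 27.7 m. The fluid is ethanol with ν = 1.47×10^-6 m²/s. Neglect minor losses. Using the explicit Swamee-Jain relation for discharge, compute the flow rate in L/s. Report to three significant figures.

Swamee-Jain (Type II): Q = -0.965·√(gD⁵h_f/L)·ln[ε/(3.7D) + √(3.17ν²L/(gD³h_f))]
√(gD⁵h_f/L) = √(9.81·0.303⁵·27.7/904) = 0.02771
ε/(3.7D) = 2.85×10^-4; √(3.17ν²L/(gD³h_f)) = 2.86×10^-5
Q = -0.965·0.02771·ln(3.141×10^-4) = 0.2157 m³/s
Check: V = 2.99 m/s, Re = 6.16×10^5, f = 0.02048, h_f = 27.9 m ≈ 27.7 m ✓

Q ≈ 216 L/s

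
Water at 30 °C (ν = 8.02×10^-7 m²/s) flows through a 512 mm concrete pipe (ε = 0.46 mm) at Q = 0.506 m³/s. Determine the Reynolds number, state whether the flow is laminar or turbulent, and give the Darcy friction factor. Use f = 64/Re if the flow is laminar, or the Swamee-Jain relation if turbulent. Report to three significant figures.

Re ≈ 1.57×10^6; turbulent; f ≈ 0.0194

V = 4Q/(πD²) = 2.458 m/s
Re = VD/ν = 2.458·0.512/8.02×10^-7 = 1.57×10^6
Re > 4000 → turbulent; ε/D = 8.98×10^-4
Swamee-Jain: f = 0.01942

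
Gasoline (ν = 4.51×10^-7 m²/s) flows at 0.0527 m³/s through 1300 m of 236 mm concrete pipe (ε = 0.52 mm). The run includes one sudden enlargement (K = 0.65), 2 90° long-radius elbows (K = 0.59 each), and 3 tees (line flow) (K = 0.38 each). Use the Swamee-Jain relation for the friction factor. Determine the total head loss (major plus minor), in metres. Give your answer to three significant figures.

H_L ≈ 10.2 m

V = 4Q/(πD²) = 1.205 m/s; V²/2g = 0.07398 m
Re = 6.30×10^5, ε/D = 0.00220 → f = 0.02441 (Swamee-Jain)
Major: h_f = f(L/D)·V²/2g = 0.02441·5508·0.07398 = 9.945 m
Minor: ΣK = 2.97; h_m = ΣK·V²/2g = 0.2197 m
Total H_L = 9.945 + 0.2197 = 10.16 m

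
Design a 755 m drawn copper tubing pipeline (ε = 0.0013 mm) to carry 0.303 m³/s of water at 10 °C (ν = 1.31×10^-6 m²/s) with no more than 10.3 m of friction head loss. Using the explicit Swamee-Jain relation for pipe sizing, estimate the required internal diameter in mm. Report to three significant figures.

Swamee-Jain (Type III): D = 0.66·[ε^1.25·(LQ²/(gh_f))^4.75 + ν·Q^9.4·(L/(gh_f))^5.2]^0.04
LQ²/(gh_f) = 0.6860; L/(gh_f) = 7.472
Term 1 = ε^1.25·(…)^4.75 = 7.33×10^-9; Term 2 = ν·Q^9.4·(…)^5.2 = 6.09×10^-7
D = 0.66·(7.33×10^-9 + 6.09×10^-7)^0.04 = 0.3725 m = 373 mm
Check: V = 2.78 m/s, Re = 7.91×10^5, f = 0.01216, h_f = 9.71 m ≈ 10.3 m ✓

D ≈ 373 mm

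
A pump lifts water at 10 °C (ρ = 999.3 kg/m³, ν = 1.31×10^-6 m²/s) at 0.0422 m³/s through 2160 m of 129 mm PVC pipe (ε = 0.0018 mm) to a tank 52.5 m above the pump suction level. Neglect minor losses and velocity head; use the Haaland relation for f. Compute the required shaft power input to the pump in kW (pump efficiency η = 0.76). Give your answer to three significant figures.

V = 4Q/(πD²) = 3.229 m/s; Re = 3.18×10^5; ε/D = 1.40×10^-5; f = 0.01431
h_f = f(L/D)V²/2g = 127.3 m
Total head H = z + h_f = 52.5 + 127.3 = 179.8 m
P_hyd = ρgQH = 999.3·9.81·0.0422·179.8 = 74.37 kW
P_shaft = P_hyd/η = 74.37/0.76 = 97.86 kW

P_shaft ≈ 97.9 kW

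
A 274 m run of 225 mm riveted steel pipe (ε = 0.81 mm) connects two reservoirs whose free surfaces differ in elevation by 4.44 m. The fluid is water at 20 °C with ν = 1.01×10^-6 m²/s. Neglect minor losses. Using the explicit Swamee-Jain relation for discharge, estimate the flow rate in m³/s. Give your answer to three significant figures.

Q ≈ 0.0637 m³/s

Swamee-Jain (Type II): Q = -0.965·√(gD⁵h_f/L)·ln[ε/(3.7D) + √(3.17ν²L/(gD³h_f))]
√(gD⁵h_f/L) = √(9.81·0.225⁵·4.44/274) = 0.009574
ε/(3.7D) = 9.73×10^-4; √(3.17ν²L/(gD³h_f)) = 4.23×10^-5
Q = -0.965·0.009574·ln(0.001015) = 0.06368 m³/s
Check: V = 1.60 m/s, Re = 3.57×10^5, f = 0.02802, h_f = 4.46 m ≈ 4.44 m ✓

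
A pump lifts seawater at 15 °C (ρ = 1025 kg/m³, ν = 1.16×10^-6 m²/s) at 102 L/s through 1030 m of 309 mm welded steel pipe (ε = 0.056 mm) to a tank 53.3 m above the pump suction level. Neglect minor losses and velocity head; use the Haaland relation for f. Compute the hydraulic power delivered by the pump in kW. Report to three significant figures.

V = 4Q/(πD²) = 1.360 m/s; Re = 3.62×10^5; ε/D = 1.81×10^-4; f = 0.01559
h_f = f(L/D)V²/2g = 4.899 m
Total head H = z + h_f = 53.3 + 4.899 = 58.20 m
P_hyd = ρgQH = 1025·9.81·0.102·58.20 = 59.69 kW

P_hyd ≈ 59.7 kW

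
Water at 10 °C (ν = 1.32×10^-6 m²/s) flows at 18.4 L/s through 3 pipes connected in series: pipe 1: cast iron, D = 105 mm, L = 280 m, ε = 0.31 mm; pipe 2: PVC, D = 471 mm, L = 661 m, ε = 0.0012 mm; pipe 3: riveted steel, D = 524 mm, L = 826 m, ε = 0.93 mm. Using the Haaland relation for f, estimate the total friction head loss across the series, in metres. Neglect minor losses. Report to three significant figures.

H ≈ 16.5 m

Pipe 1: V = 2.125 m/s, Re = 1.69×10^5, ε/D = 0.00295, f = 0.02681, h_1 = f(L/D)V²/2g = 16.46 m
Pipe 2: V = 0.1056 m/s, Re = 3.77×10^4, ε/D = 2.55×10^-6, f = 0.02210, h_2 = f(L/D)V²/2g = 0.01763 m
Pipe 3: V = 0.08532 m/s, Re = 3.39×10^4, ε/D = 0.00177, f = 0.02691, h_3 = f(L/D)V²/2g = 0.01574 m
Series → Q common, losses add: H = Σh = 16.49 m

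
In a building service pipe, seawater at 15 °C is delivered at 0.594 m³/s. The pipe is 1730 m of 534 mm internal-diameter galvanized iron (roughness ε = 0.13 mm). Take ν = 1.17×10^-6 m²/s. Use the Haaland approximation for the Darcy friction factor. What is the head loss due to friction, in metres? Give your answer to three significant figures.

h_f ≈ 17.4 m

V = 4Q/(πD²) = 4·0.594/(π·0.534²) = 2.652 m/s
Re = VD/ν = 2.652·0.534/1.17×10^-6 = 1.21×10^6 → turbulent
ε/D = 0.13/534 = 2.43×10^-4
Haaland: f = 0.01494
h_f = f(L/D)V²/(2g) = 0.01494·(1730/0.534)·2.652²/(2·9.81) = 17.36 m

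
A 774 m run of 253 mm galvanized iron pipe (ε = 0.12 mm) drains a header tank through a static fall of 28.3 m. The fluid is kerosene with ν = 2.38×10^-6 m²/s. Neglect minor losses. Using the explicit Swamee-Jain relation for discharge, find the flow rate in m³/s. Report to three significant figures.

Swamee-Jain (Type II): Q = -0.965·√(gD⁵h_f/L)·ln[ε/(3.7D) + √(3.17ν²L/(gD³h_f))]
√(gD⁵h_f/L) = √(9.81·0.253⁵·28.3/774) = 0.01928
ε/(3.7D) = 1.28×10^-4; √(3.17ν²L/(gD³h_f)) = 5.56×10^-5
Q = -0.965·0.01928·ln(1.838×10^-4) = 0.1601 m³/s
Check: V = 3.18 m/s, Re = 3.38×10^5, f = 0.01803, h_f = 28.5 m ≈ 28.3 m ✓

Q ≈ 0.160 m³/s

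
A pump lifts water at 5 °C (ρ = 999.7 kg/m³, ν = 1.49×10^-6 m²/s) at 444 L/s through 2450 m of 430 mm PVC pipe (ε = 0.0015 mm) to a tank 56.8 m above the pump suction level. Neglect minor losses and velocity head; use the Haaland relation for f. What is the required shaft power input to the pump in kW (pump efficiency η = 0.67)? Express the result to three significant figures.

V = 4Q/(πD²) = 3.057 m/s; Re = 8.82×10^5; ε/D = 3.49×10^-6; f = 0.01189
h_f = f(L/D)V²/2g = 32.27 m
Total head H = z + h_f = 56.8 + 32.27 = 89.07 m
P_hyd = ρgQH = 999.7·9.81·0.444·89.07 = 387.8 kW
P_shaft = P_hyd/η = 387.8/0.67 = 578.9 kW

P_shaft ≈ 579 kW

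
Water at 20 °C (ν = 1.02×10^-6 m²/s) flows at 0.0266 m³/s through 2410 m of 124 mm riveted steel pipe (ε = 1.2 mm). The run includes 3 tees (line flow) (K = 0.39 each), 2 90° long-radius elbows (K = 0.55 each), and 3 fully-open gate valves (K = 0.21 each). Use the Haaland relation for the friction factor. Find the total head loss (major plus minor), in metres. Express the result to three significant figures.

H_L ≈ 182 m

V = 4Q/(πD²) = 2.203 m/s; V²/2g = 0.2473 m
Re = 2.68×10^5, ε/D = 0.00968 → f = 0.03778 (Haaland)
Major: h_f = f(L/D)·V²/2g = 0.03778·19435·0.2473 = 181.6 m
Minor: ΣK = 2.90; h_m = ΣK·V²/2g = 0.7171 m
Total H_L = 181.6 + 0.7171 = 182.3 m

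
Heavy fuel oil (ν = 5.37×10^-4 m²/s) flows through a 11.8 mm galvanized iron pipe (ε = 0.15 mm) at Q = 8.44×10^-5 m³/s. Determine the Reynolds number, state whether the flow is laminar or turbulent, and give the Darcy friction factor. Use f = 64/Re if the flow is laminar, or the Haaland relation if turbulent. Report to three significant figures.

V = 4Q/(πD²) = 0.7718 m/s
Re = VD/ν = 0.7718·0.0118/5.37×10^-4 = 17.0
Re < 2300 → laminar → f = 64/Re = 3.774

Re ≈ 17.0; laminar; f = 64/Re ≈ 3.77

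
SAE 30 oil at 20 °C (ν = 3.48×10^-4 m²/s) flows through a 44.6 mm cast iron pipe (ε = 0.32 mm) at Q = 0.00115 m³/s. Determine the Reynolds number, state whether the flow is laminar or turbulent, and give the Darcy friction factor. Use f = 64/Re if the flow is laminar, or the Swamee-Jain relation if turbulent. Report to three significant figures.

Re ≈ 94.3; laminar; f = 64/Re ≈ 0.678

V = 4Q/(πD²) = 0.7361 m/s
Re = VD/ν = 0.7361·0.0446/3.48×10^-4 = 94.3
Re < 2300 → laminar → f = 64/Re = 0.6784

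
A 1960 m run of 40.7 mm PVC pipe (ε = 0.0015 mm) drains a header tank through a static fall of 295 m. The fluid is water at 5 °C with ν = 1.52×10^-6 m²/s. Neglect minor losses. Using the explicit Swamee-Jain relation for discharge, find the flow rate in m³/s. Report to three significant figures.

Swamee-Jain (Type II): Q = -0.965·√(gD⁵h_f/L)·ln[ε/(3.7D) + √(3.17ν²L/(gD³h_f))]
√(gD⁵h_f/L) = √(9.81·0.0407⁵·295/1960) = 4.061×10^-4
ε/(3.7D) = 9.96×10^-6; √(3.17ν²L/(gD³h_f)) = 2.71×10^-4
Q = -0.965·4.061×10^-4·ln(2.812×10^-4) = 0.003204 m³/s
Check: V = 2.46 m/s, Re = 6.59×10^4, f = 0.01970, h_f = 293 m ≈ 295 m ✓

Q ≈ 0.00320 m³/s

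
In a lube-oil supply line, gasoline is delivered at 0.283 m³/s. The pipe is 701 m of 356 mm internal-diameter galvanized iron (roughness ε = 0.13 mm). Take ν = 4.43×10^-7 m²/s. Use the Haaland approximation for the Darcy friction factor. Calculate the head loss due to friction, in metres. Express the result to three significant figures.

V = 4Q/(πD²) = 4·0.283/(π·0.356²) = 2.843 m/s
Re = VD/ν = 2.843·0.356/4.43×10^-7 = 2.28×10^6 → turbulent
ε/D = 0.13/356 = 3.65×10^-4
Haaland: f = 0.01586
h_f = f(L/D)V²/(2g) = 0.01586·(701/0.356)·2.843²/(2·9.81) = 12.87 m

h_f ≈ 12.9 m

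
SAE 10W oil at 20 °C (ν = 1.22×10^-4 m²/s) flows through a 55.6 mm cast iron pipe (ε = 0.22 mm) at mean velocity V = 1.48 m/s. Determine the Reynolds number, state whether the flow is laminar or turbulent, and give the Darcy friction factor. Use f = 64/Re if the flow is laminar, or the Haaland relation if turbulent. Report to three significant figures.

Re ≈ 674; laminar; f = 64/Re ≈ 0.0949

Re = VD/ν = 1.480·0.0556/1.22×10^-4 = 674
Re < 2300 → laminar → f = 64/Re = 0.09489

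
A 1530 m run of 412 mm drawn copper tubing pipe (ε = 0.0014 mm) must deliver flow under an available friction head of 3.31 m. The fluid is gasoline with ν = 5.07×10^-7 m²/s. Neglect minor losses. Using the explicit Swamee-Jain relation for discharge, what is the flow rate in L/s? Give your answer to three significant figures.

Q ≈ 163 L/s

Swamee-Jain (Type II): Q = -0.965·√(gD⁵h_f/L)·ln[ε/(3.7D) + √(3.17ν²L/(gD³h_f))]
√(gD⁵h_f/L) = √(9.81·0.412⁵·3.31/1530) = 0.01587
ε/(3.7D) = 9.18×10^-7; √(3.17ν²L/(gD³h_f)) = 2.34×10^-5
Q = -0.965·0.01587·ln(2.435×10^-5) = 0.1627 m³/s
Check: V = 1.22 m/s, Re = 9.92×10^5, f = 0.01171, h_f = 3.30 m ≈ 3.31 m ✓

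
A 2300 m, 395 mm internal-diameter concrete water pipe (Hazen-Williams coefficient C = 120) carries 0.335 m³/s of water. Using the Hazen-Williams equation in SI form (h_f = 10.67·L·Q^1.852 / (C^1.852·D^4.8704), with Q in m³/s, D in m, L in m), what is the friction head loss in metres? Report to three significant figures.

h_f ≈ 42.1 m

h_f = 10.67·2300·0.335^1.852 / (120^1.852·0.395^4.8704) = 42.11 m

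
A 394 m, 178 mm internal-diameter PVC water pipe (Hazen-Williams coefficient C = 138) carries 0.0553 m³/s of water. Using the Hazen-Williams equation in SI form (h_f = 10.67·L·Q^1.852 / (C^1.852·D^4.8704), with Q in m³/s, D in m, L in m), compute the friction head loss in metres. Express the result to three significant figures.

h_f ≈ 9.61 m

h_f = 10.67·394·0.0553^1.852 / (138^1.852·0.178^4.8704) = 9.614 m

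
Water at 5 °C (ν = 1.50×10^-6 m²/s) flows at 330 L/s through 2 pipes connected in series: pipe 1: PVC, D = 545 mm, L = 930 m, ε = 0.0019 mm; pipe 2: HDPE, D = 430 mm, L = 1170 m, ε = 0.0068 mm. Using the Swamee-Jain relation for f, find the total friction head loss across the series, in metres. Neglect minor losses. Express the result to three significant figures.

H ≈ 11.4 m

Pipe 1: V = 1.415 m/s, Re = 5.14×10^5, ε/D = 3.49×10^-6, f = 0.01308, h_1 = f(L/D)V²/2g = 2.277 m
Pipe 2: V = 2.272 m/s, Re = 6.51×10^5, ε/D = 1.58×10^-5, f = 0.01279, h_2 = f(L/D)V²/2g = 9.158 m
Series → Q common, losses add: H = Σh = 11.43 m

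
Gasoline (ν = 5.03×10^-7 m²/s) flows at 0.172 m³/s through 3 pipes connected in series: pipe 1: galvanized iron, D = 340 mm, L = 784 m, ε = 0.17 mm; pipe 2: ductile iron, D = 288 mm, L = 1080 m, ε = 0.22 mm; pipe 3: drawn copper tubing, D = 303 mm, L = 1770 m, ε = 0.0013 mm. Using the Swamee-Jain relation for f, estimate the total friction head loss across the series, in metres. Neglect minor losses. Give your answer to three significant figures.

Pipe 1: V = 1.894 m/s, Re = 1.28×10^6, ε/D = 5.00×10^-4, f = 0.01719, h_1 = f(L/D)V²/2g = 7.249 m
Pipe 2: V = 2.640 m/s, Re = 1.51×10^6, ε/D = 7.64×10^-4, f = 0.01873, h_2 = f(L/D)V²/2g = 24.96 m
Pipe 3: V = 2.385 m/s, Re = 1.44×10^6, ε/D = 4.29×10^-6, f = 0.01107, h_3 = f(L/D)V²/2g = 18.75 m
Series → Q common, losses add: H = Σh = 50.95 m

H ≈ 51.0 m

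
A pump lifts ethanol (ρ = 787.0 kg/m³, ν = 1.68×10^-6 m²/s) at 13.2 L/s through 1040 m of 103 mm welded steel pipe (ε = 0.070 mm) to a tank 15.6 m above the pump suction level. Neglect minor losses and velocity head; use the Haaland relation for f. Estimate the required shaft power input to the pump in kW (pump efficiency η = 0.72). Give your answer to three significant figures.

P_shaft ≈ 6.02 kW

V = 4Q/(πD²) = 1.584 m/s; Re = 9.71×10^4; ε/D = 6.80×10^-4; f = 0.02086
h_f = f(L/D)V²/2g = 26.94 m
Total head H = z + h_f = 15.6 + 26.94 = 42.54 m
P_hyd = ρgQH = 787.0·9.81·0.0132·42.54 = 4.335 kW
P_shaft = P_hyd/η = 4.335/0.72 = 6.021 kW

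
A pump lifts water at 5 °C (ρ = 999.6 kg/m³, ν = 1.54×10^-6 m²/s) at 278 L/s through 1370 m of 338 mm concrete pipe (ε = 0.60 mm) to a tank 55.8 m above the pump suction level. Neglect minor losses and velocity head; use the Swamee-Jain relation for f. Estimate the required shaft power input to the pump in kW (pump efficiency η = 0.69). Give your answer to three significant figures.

P_shaft ≈ 401 kW

V = 4Q/(πD²) = 3.098 m/s; Re = 6.80×10^5; ε/D = 0.00178; f = 0.02309
h_f = f(L/D)V²/2g = 45.79 m
Total head H = z + h_f = 55.8 + 45.79 = 101.6 m
P_hyd = ρgQH = 999.6·9.81·0.278·101.6 = 276.9 kW
P_shaft = P_hyd/η = 276.9/0.69 = 401.3 kW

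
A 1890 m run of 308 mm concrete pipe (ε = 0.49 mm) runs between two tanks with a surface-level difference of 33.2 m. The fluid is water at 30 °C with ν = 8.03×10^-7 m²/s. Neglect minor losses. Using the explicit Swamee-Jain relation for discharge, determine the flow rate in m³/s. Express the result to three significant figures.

Q ≈ 0.163 m³/s

Swamee-Jain (Type II): Q = -0.965·√(gD⁵h_f/L)·ln[ε/(3.7D) + √(3.17ν²L/(gD³h_f))]
√(gD⁵h_f/L) = √(9.81·0.308⁵·33.2/1890) = 0.02185
ε/(3.7D) = 4.30×10^-4; √(3.17ν²L/(gD³h_f)) = 2.01×10^-5
Q = -0.965·0.02185·ln(4.501×10^-4) = 0.1625 m³/s
Check: V = 2.18 m/s, Re = 8.37×10^5, f = 0.02241, h_f = 33.3 m ≈ 33.2 m ✓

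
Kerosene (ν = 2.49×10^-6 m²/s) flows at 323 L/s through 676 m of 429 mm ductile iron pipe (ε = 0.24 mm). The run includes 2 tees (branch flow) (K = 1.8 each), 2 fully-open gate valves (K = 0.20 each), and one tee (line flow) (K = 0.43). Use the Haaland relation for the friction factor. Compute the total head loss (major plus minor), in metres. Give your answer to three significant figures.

V = 4Q/(πD²) = 2.235 m/s; V²/2g = 0.2545 m
Re = 3.85×10^5, ε/D = 5.59×10^-4 → f = 0.01816 (Haaland)
Major: h_f = f(L/D)·V²/2g = 0.01816·1576·0.2545 = 7.282 m
Minor: ΣK = 4.43; h_m = ΣK·V²/2g = 1.127 m
Total H_L = 7.282 + 1.127 = 8.410 m

H_L ≈ 8.41 m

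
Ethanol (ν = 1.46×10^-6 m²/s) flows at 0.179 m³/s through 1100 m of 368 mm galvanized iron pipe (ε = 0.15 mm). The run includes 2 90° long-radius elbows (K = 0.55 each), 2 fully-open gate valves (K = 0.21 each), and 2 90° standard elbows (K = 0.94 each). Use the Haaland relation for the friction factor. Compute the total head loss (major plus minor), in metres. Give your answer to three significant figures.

V = 4Q/(πD²) = 1.683 m/s; V²/2g = 0.1444 m
Re = 4.24×10^5, ε/D = 4.08×10^-4 → f = 0.01712 (Haaland)
Major: h_f = f(L/D)·V²/2g = 0.01712·2989·0.1444 = 7.385 m
Minor: ΣK = 3.40; h_m = ΣK·V²/2g = 0.4908 m
Total H_L = 7.385 + 0.4908 = 7.876 m

H_L ≈ 7.88 m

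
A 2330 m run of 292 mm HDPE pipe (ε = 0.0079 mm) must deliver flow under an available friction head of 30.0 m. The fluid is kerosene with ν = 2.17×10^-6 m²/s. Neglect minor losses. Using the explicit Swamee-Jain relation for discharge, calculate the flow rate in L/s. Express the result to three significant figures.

Swamee-Jain (Type II): Q = -0.965·√(gD⁵h_f/L)·ln[ε/(3.7D) + √(3.17ν²L/(gD³h_f))]
√(gD⁵h_f/L) = √(9.81·0.292⁵·30.0/2330) = 0.01637
ε/(3.7D) = 7.31×10^-6; √(3.17ν²L/(gD³h_f)) = 6.89×10^-5
Q = -0.965·0.01637·ln(7.621×10^-5) = 0.1498 m³/s
Check: V = 2.24 m/s, Re = 3.01×10^5, f = 0.01468, h_f = 29.9 m ≈ 30.0 m ✓

Q ≈ 150 L/s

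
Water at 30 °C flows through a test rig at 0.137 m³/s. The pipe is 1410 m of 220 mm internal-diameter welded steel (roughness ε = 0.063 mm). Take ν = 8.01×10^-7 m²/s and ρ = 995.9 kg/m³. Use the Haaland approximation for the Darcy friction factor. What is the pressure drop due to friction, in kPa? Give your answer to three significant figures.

V = 4Q/(πD²) = 4·0.137/(π·0.220²) = 3.604 m/s
Re = VD/ν = 3.604·0.220/8.01×10^-7 = 9.90×10^5 → turbulent
ε/D = 0.063/220 = 2.86×10^-4
Haaland: f = 0.01548
h_f = f(L/D)V²/(2g) = 0.01548·(1410/0.220)·3.604²/(2·9.81) = 65.69 m
Δp = ρg·h_f = 995.9·9.81·65.69 = 641.8 kPa

Δp ≈ 642 kPa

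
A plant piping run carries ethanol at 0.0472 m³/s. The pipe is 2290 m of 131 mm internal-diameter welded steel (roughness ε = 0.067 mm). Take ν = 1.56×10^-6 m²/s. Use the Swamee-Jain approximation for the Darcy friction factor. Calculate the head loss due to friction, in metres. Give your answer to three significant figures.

V = 4Q/(πD²) = 4·0.0472/(π·0.131²) = 3.502 m/s
Re = VD/ν = 3.502·0.131/1.56×10^-6 = 2.94×10^5 → turbulent
ε/D = 0.067/131 = 5.11×10^-4
Swamee-Jain: f = 0.01842
h_f = f(L/D)V²/(2g) = 0.01842·(2290/0.131)·3.502²/(2·9.81) = 201.3 m

h_f ≈ 201 m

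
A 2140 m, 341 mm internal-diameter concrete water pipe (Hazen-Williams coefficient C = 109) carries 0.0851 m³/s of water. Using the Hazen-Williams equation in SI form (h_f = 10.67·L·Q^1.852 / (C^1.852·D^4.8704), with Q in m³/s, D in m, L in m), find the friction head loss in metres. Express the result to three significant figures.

h_f = 10.67·2140·0.0851^1.852 / (109^1.852·0.341^4.8704) = 7.571 m

h_f ≈ 7.57 m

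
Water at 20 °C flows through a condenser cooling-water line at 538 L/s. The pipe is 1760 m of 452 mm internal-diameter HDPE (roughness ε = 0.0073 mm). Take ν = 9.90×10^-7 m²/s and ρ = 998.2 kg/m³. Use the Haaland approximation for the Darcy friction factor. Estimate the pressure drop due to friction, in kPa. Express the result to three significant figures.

Δp ≈ 245 kPa

V = 4Q/(πD²) = 4·0.538/(π·0.452²) = 3.353 m/s
Re = VD/ν = 3.353·0.452/9.90×10^-7 = 1.53×10^6 → turbulent
ε/D = 0.0073/452 = 1.62×10^-5
Haaland: f = 0.01120
h_f = f(L/D)V²/(2g) = 0.01120·(1760/0.452)·3.353²/(2·9.81) = 24.99 m
Δp = ρg·h_f = 998.2·9.81·24.99 = 244.7 kPa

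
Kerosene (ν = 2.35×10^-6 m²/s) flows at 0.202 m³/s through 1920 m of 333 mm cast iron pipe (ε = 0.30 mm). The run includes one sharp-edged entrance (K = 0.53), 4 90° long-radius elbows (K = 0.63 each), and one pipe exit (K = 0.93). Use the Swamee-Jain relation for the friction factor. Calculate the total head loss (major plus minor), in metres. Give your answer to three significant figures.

V = 4Q/(πD²) = 2.319 m/s; V²/2g = 0.2742 m
Re = 3.29×10^5, ε/D = 9.01×10^-4 → f = 0.02024 (Swamee-Jain)
Major: h_f = f(L/D)·V²/2g = 0.02024·5766·0.2742 = 31.99 m
Minor: ΣK = 3.98; h_m = ΣK·V²/2g = 1.091 m
Total H_L = 31.99 + 1.091 = 33.08 m

H_L ≈ 33.1 m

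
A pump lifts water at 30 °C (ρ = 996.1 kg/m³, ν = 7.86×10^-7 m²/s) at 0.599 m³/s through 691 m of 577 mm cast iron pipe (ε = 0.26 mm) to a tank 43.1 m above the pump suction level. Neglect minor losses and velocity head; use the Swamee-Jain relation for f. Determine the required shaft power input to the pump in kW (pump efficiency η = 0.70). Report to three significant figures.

V = 4Q/(πD²) = 2.291 m/s; Re = 1.68×10^6; ε/D = 4.51×10^-4; f = 0.01673
h_f = f(L/D)V²/2g = 5.357 m
Total head H = z + h_f = 43.1 + 5.357 = 48.46 m
P_hyd = ρgQH = 996.1·9.81·0.599·48.46 = 283.6 kW
P_shaft = P_hyd/η = 283.6/0.70 = 405.2 kW

P_shaft ≈ 405 kW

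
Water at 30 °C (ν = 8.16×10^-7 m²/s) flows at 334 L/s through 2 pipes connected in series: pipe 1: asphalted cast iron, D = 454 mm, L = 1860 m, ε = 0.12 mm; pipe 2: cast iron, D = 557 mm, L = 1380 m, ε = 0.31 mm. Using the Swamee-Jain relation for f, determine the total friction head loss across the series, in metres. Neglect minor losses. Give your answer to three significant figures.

H ≈ 17.8 m

Pipe 1: V = 2.063 m/s, Re = 1.15×10^6, ε/D = 2.64×10^-4, f = 0.01533, h_1 = f(L/D)V²/2g = 13.63 m
Pipe 2: V = 1.371 m/s, Re = 9.36×10^5, ε/D = 5.57×10^-4, f = 0.01770, h_2 = f(L/D)V²/2g = 4.200 m
Series → Q common, losses add: H = Σh = 17.83 m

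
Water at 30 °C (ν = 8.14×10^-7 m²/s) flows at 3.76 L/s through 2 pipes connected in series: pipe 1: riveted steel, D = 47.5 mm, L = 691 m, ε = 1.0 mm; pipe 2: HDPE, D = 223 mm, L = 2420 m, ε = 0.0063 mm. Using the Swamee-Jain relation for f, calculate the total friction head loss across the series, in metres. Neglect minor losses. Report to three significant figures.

H ≈ 167 m

Pipe 1: V = 2.122 m/s, Re = 1.24×10^5, ε/D = 0.0211, f = 0.05011, h_1 = f(L/D)V²/2g = 167.3 m
Pipe 2: V = 0.09627 m/s, Re = 2.64×10^4, ε/D = 2.83×10^-5, f = 0.02419, h_2 = f(L/D)V²/2g = 0.1240 m
Series → Q common, losses add: H = Σh = 167.4 m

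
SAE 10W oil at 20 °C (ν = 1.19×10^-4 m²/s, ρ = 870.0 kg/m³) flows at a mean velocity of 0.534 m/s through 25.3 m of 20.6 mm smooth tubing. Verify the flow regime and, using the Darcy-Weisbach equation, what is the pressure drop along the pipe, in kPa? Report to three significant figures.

Re = VD/ν = 0.534·0.02060/1.19×10^-4 = 92.4 → laminar (Re < 2300)
f = 64/Re = 0.6923
h_f = f(L/D)V²/(2g) = 0.6923·(25.3/0.02060)·0.534²/(2·9.81) = 12.36 m
Δp = ρg·h_f = 870.0·9.81·12.36 = 105.5 kPa

Δp ≈ 105 kPa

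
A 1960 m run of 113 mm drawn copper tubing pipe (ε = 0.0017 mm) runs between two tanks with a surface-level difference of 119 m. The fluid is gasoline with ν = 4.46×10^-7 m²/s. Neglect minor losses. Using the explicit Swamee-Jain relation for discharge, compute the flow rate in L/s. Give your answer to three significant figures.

Q ≈ 33.2 L/s

Swamee-Jain (Type II): Q = -0.965·√(gD⁵h_f/L)·ln[ε/(3.7D) + √(3.17ν²L/(gD³h_f))]
√(gD⁵h_f/L) = √(9.81·0.113⁵·119/1960) = 0.003313
ε/(3.7D) = 4.07×10^-6; √(3.17ν²L/(gD³h_f)) = 2.71×10^-5
Q = -0.965·0.003313·ln(3.115×10^-5) = 0.03317 m³/s
Check: V = 3.31 m/s, Re = 8.38×10^5, f = 0.01229, h_f = 119 m ≈ 119 m ✓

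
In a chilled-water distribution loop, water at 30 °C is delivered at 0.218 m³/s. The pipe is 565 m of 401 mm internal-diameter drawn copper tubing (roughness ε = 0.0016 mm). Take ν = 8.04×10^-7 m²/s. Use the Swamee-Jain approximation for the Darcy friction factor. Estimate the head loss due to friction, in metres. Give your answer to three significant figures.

h_f ≈ 2.57 m

V = 4Q/(πD²) = 4·0.218/(π·0.401²) = 1.726 m/s
Re = VD/ν = 1.726·0.401/8.04×10^-7 = 8.61×10^5 → turbulent
ε/D = 0.0016/401 = 3.99×10^-6
Swamee-Jain: f = 0.01200
h_f = f(L/D)V²/(2g) = 0.01200·(565/0.401)·1.726²/(2·9.81) = 2.567 m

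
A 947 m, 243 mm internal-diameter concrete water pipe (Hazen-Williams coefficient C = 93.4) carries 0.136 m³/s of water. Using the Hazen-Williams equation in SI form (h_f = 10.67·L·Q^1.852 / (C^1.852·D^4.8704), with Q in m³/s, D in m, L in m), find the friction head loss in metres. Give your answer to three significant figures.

h_f ≈ 55.3 m

h_f = 10.67·947·0.136^1.852 / (93.4^1.852·0.243^4.8704) = 55.35 m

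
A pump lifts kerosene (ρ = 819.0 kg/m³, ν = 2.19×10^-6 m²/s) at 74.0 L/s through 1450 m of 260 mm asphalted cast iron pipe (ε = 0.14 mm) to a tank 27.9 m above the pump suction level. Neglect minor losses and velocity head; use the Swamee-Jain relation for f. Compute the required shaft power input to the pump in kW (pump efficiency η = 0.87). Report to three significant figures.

P_shaft ≈ 26.4 kW

V = 4Q/(πD²) = 1.394 m/s; Re = 1.65×10^5; ε/D = 5.38×10^-4; f = 0.01947
h_f = f(L/D)V²/2g = 10.75 m
Total head H = z + h_f = 27.9 + 10.75 = 38.65 m
P_hyd = ρgQH = 819.0·9.81·0.0740·38.65 = 22.98 kW
P_shaft = P_hyd/η = 22.98/0.87 = 26.41 kW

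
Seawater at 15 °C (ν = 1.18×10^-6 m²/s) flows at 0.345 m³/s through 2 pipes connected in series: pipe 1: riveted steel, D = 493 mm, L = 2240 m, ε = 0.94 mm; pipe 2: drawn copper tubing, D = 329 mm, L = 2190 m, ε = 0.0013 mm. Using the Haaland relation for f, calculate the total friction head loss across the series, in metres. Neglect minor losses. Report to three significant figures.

Pipe 1: V = 1.807 m/s, Re = 7.55×10^5, ε/D = 0.00191, f = 0.02339, h_1 = f(L/D)V²/2g = 17.70 m
Pipe 2: V = 4.058 m/s, Re = 1.13×10^6, ε/D = 3.95×10^-6, f = 0.01142, h_2 = f(L/D)V²/2g = 63.82 m
Series → Q common, losses add: H = Σh = 81.51 m

H ≈ 81.5 m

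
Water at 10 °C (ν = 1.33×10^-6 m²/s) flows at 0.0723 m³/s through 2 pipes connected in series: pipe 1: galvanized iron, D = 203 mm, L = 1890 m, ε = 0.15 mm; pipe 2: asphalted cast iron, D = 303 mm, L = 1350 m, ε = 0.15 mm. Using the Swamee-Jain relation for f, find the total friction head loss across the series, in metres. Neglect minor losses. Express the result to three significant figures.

Pipe 1: V = 2.234 m/s, Re = 3.41×10^5, ε/D = 7.39×10^-4, f = 0.01945, h_1 = f(L/D)V²/2g = 46.06 m
Pipe 2: V = 1.003 m/s, Re = 2.28×10^5, ε/D = 4.95×10^-4, f = 0.01869, h_2 = f(L/D)V²/2g = 4.267 m
Series → Q common, losses add: H = Σh = 50.32 m

H ≈ 50.3 m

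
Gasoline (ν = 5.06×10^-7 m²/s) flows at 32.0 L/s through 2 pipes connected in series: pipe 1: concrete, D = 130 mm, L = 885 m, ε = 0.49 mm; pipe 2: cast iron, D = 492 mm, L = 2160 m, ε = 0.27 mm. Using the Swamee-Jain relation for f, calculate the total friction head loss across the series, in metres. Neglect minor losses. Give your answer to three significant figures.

Pipe 1: V = 2.411 m/s, Re = 6.19×10^5, ε/D = 0.00377, f = 0.02820, h_1 = f(L/D)V²/2g = 56.88 m
Pipe 2: V = 0.1683 m/s, Re = 1.64×10^5, ε/D = 5.49×10^-4, f = 0.01954, h_2 = f(L/D)V²/2g = 0.1239 m
Series → Q common, losses add: H = Σh = 57.01 m

H ≈ 57.0 m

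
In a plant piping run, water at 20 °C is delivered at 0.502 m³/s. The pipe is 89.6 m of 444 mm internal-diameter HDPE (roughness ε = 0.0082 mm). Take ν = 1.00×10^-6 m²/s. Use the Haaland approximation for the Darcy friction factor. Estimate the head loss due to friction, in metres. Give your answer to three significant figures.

V = 4Q/(πD²) = 4·0.502/(π·0.444²) = 3.242 m/s
Re = VD/ν = 3.242·0.444/1.00×10^-6 = 1.44×10^6 → turbulent
ε/D = 0.0082/444 = 1.85×10^-5
Haaland: f = 0.01135
h_f = f(L/D)V²/(2g) = 0.01135·(89.6/0.444)·3.242²/(2·9.81) = 1.227 m

h_f ≈ 1.23 m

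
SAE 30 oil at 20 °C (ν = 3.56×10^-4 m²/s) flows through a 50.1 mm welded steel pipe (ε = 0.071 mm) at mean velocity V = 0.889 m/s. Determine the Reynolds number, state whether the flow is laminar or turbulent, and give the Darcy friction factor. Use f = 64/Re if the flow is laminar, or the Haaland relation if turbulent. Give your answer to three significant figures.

Re = VD/ν = 0.8890·0.0501/3.56×10^-4 = 125
Re < 2300 → laminar → f = 64/Re = 0.5116

Re ≈ 125; laminar; f = 64/Re ≈ 0.512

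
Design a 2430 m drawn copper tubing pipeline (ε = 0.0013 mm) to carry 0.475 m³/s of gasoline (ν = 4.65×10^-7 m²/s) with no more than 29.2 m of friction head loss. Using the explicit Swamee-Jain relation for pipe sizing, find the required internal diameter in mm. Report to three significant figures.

D ≈ 435 mm

Swamee-Jain (Type III): D = 0.66·[ε^1.25·(LQ²/(gh_f))^4.75 + ν·Q^9.4·(L/(gh_f))^5.2]^0.04
LQ²/(gh_f) = 1.914; L/(gh_f) = 8.483
Term 1 = ε^1.25·(…)^4.75 = 9.59×10^-7; Term 2 = ν·Q^9.4·(…)^5.2 = 2.86×10^-5
D = 0.66·(9.59×10^-7 + 2.86×10^-5)^0.04 = 0.4349 m = 435 mm
Check: V = 3.20 m/s, Re = 2.99×10^6, f = 0.009881, h_f = 28.8 m ≈ 29.2 m ✓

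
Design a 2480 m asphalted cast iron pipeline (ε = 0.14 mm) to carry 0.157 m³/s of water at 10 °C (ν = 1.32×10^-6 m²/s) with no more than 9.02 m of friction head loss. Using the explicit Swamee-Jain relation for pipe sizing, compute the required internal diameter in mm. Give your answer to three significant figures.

Swamee-Jain (Type III): D = 0.66·[ε^1.25·(LQ²/(gh_f))^4.75 + ν·Q^9.4·(L/(gh_f))^5.2]^0.04
LQ²/(gh_f) = 0.6908; L/(gh_f) = 28.03
Term 1 = ε^1.25·(…)^4.75 = 2.63×10^-6; Term 2 = ν·Q^9.4·(…)^5.2 = 1.23×10^-6
D = 0.66·(2.63×10^-6 + 1.23×10^-6)^0.04 = 0.4009 m = 401 mm
Check: V = 1.24 m/s, Re = 3.78×10^5, f = 0.01708, h_f = 8.33 m ≈ 9.02 m ✓

D ≈ 401 mm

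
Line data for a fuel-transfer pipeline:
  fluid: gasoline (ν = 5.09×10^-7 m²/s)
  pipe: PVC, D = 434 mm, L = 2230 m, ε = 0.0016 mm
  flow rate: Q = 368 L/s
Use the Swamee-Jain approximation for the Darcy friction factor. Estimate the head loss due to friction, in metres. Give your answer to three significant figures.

h_f ≈ 16.9 m

V = 4Q/(πD²) = 4·0.368/(π·0.434²) = 2.488 m/s
Re = VD/ν = 2.488·0.434/5.09×10^-7 = 2.12×10^6 → turbulent
ε/D = 0.0016/434 = 3.69×10^-6
Swamee-Jain: f = 0.01042
h_f = f(L/D)V²/(2g) = 0.01042·(2230/0.434)·2.488²/(2·9.81) = 16.88 m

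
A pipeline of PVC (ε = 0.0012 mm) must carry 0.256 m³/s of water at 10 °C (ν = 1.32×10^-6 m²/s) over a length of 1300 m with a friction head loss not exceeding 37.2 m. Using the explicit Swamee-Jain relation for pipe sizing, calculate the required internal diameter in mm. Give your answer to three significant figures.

D ≈ 300 mm

Swamee-Jain (Type III): D = 0.66·[ε^1.25·(LQ²/(gh_f))^4.75 + ν·Q^9.4·(L/(gh_f))^5.2]^0.04
LQ²/(gh_f) = 0.2335; L/(gh_f) = 3.562
Term 1 = ε^1.25·(…)^4.75 = 3.96×10^-11; Term 2 = ν·Q^9.4·(…)^5.2 = 2.67×10^-9
D = 0.66·(3.96×10^-11 + 2.67×10^-9)^0.04 = 0.2998 m = 300 mm
Check: V = 3.63 m/s, Re = 8.24×10^5, f = 0.01208, h_f = 35.1 m ≈ 37.2 m ✓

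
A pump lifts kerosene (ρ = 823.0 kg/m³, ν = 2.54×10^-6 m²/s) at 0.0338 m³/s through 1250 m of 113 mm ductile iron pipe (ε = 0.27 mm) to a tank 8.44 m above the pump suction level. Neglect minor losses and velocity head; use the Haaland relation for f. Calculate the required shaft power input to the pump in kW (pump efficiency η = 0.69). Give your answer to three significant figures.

V = 4Q/(πD²) = 3.370 m/s; Re = 1.50×10^5; ε/D = 0.00239; f = 0.02554
h_f = f(L/D)V²/2g = 163.6 m
Total head H = z + h_f = 8.44 + 163.6 = 172.0 m
P_hyd = ρgQH = 823.0·9.81·0.0338·172.0 = 46.94 kW
P_shaft = P_hyd/η = 46.94/0.69 = 68.02 kW

P_shaft ≈ 68.0 kW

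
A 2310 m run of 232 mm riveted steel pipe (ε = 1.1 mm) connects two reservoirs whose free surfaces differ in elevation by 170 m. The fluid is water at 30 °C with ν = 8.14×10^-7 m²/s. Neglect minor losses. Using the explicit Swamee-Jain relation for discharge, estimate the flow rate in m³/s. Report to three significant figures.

Swamee-Jain (Type II): Q = -0.965·√(gD⁵h_f/L)·ln[ε/(3.7D) + √(3.17ν²L/(gD³h_f))]
√(gD⁵h_f/L) = √(9.81·0.232⁵·170/2310) = 0.02203
ε/(3.7D) = 0.00128; √(3.17ν²L/(gD³h_f)) = 1.53×10^-5
Q = -0.965·0.02203·ln(0.001297) = 0.1413 m³/s
Check: V = 3.34 m/s, Re = 9.53×10^5, f = 0.03005, h_f = 170 m ≈ 170 m ✓

Q ≈ 0.141 m³/s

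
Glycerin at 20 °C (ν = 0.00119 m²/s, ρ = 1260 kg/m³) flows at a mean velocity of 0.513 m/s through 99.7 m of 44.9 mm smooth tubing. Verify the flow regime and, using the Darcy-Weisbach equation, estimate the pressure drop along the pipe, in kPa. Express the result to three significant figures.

Re = VD/ν = 0.513·0.04490/0.00119 = 19.4 → laminar (Re < 2300)
f = 64/Re = 3.306
h_f = f(L/D)V²/(2g) = 3.306·(99.7/0.04490)·0.513²/(2·9.81) = 98.48 m
Δp = ρg·h_f = 1260·9.81·98.48 = 1217 kPa

Δp ≈ 1220 kPa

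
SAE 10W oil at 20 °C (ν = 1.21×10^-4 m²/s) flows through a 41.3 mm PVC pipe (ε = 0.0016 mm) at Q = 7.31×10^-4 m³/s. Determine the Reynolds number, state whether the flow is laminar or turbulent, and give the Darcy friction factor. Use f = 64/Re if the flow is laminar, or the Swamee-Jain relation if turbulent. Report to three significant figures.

V = 4Q/(πD²) = 0.5457 m/s
Re = VD/ν = 0.5457·0.0413/1.21×10^-4 = 186
Re < 2300 → laminar → f = 64/Re = 0.3436

Re ≈ 186; laminar; f = 64/Re ≈ 0.344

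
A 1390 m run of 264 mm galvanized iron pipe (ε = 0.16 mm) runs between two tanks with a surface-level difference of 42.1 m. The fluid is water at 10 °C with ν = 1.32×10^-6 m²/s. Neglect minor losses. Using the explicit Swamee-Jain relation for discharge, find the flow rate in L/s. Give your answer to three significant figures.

Swamee-Jain (Type II): Q = -0.965·√(gD⁵h_f/L)·ln[ε/(3.7D) + √(3.17ν²L/(gD³h_f))]
√(gD⁵h_f/L) = √(9.81·0.264⁵·42.1/1390) = 0.01952
ε/(3.7D) = 1.64×10^-4; √(3.17ν²L/(gD³h_f)) = 3.18×10^-5
Q = -0.965·0.01952·ln(1.956×10^-4) = 0.1609 m³/s
Check: V = 2.94 m/s, Re = 5.88×10^5, f = 0.01829, h_f = 42.4 m ≈ 42.1 m ✓

Q ≈ 161 L/s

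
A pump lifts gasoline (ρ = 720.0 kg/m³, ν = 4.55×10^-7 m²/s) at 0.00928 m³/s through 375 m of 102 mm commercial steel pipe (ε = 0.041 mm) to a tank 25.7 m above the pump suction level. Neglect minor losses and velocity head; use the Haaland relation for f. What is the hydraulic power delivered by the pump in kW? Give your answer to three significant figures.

P_hyd ≈ 1.97 kW

V = 4Q/(πD²) = 1.136 m/s; Re = 2.55×10^5; ε/D = 4.02×10^-4; f = 0.01771
h_f = f(L/D)V²/2g = 4.280 m
Total head H = z + h_f = 25.7 + 4.280 = 29.98 m
P_hyd = ρgQH = 720.0·9.81·0.00928·29.98 = 1.965 kW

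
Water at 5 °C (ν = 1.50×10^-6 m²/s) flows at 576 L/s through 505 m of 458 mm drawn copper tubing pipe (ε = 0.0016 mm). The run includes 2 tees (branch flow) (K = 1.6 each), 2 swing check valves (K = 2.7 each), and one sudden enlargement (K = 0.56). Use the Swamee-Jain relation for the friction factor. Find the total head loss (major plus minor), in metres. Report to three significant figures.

V = 4Q/(πD²) = 3.496 m/s; V²/2g = 0.6230 m
Re = 1.07×10^6, ε/D = 3.49×10^-6 → f = 0.01157 (Swamee-Jain)
Major: h_f = f(L/D)·V²/2g = 0.01157·1103·0.6230 = 7.949 m
Minor: ΣK = 9.16; h_m = ΣK·V²/2g = 5.707 m
Total H_L = 7.949 + 5.707 = 13.66 m

H_L ≈ 13.7 m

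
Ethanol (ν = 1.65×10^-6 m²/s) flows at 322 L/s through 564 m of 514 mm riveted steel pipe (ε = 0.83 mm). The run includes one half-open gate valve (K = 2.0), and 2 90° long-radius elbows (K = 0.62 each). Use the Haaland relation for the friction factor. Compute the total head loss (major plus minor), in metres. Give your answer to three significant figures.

V = 4Q/(πD²) = 1.552 m/s; V²/2g = 0.1227 m
Re = 4.83×10^5, ε/D = 0.00161 → f = 0.02257 (Haaland)
Major: h_f = f(L/D)·V²/2g = 0.02257·1097·0.1227 = 3.040 m
Minor: ΣK = 3.24; h_m = ΣK·V²/2g = 0.3977 m
Total H_L = 3.040 + 0.3977 = 3.438 m

H_L ≈ 3.44 m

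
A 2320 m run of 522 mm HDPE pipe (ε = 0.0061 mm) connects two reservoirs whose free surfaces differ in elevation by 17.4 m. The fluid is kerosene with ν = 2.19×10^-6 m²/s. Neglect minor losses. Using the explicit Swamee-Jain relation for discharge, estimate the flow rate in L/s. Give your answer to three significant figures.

Q ≈ 520 L/s

Swamee-Jain (Type II): Q = -0.965·√(gD⁵h_f/L)·ln[ε/(3.7D) + √(3.17ν²L/(gD³h_f))]
√(gD⁵h_f/L) = √(9.81·0.522⁵·17.4/2320) = 0.05340
ε/(3.7D) = 3.16×10^-6; √(3.17ν²L/(gD³h_f)) = 3.81×10^-5
Q = -0.965·0.05340·ln(4.127×10^-5) = 0.5202 m³/s
Check: V = 2.43 m/s, Re = 5.79×10^5, f = 0.01296, h_f = 17.3 m ≈ 17.4 m ✓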